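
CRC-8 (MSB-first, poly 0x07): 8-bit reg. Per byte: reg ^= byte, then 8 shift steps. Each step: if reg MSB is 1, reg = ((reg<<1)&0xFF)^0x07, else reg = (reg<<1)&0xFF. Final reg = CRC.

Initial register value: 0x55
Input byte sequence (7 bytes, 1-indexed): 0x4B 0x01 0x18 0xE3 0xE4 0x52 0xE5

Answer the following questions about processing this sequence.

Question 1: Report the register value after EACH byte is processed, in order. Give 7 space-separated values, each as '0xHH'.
0x5A 0x86 0xD3 0x90 0x4B 0x4F 0x5F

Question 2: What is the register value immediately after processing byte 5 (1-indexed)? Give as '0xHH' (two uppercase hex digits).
Answer: 0x4B

Derivation:
After byte 1 (0x4B): reg=0x5A
After byte 2 (0x01): reg=0x86
After byte 3 (0x18): reg=0xD3
After byte 4 (0xE3): reg=0x90
After byte 5 (0xE4): reg=0x4B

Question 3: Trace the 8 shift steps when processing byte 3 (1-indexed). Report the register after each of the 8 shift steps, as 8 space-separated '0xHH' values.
After byte 1 (0x4B): reg=0x5A
After byte 2 (0x01): reg=0x86
Register before byte 3: 0x86
After XOR with byte 0x18: 0x9E

Answer: 0x3B 0x76 0xEC 0xDF 0xB9 0x75 0xEA 0xD3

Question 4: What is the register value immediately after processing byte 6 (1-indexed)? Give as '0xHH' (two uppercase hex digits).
After byte 1 (0x4B): reg=0x5A
After byte 2 (0x01): reg=0x86
After byte 3 (0x18): reg=0xD3
After byte 4 (0xE3): reg=0x90
After byte 5 (0xE4): reg=0x4B
After byte 6 (0x52): reg=0x4F

Answer: 0x4F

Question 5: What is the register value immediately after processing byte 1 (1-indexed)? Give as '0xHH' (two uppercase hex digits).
After byte 1 (0x4B): reg=0x5A

Answer: 0x5A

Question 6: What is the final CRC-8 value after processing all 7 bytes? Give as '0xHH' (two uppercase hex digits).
Answer: 0x5F

Derivation:
After byte 1 (0x4B): reg=0x5A
After byte 2 (0x01): reg=0x86
After byte 3 (0x18): reg=0xD3
After byte 4 (0xE3): reg=0x90
After byte 5 (0xE4): reg=0x4B
After byte 6 (0x52): reg=0x4F
After byte 7 (0xE5): reg=0x5F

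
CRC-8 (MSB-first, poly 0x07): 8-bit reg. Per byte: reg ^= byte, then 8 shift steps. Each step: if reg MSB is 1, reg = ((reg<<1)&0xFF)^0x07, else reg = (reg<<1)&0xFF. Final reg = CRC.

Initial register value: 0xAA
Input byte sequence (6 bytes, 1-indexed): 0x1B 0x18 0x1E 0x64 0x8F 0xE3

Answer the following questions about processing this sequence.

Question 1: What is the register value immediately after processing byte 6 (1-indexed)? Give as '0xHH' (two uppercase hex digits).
After byte 1 (0x1B): reg=0x1E
After byte 2 (0x18): reg=0x12
After byte 3 (0x1E): reg=0x24
After byte 4 (0x64): reg=0xC7
After byte 5 (0x8F): reg=0xFF
After byte 6 (0xE3): reg=0x54

Answer: 0x54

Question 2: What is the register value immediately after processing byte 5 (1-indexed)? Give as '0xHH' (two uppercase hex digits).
Answer: 0xFF

Derivation:
After byte 1 (0x1B): reg=0x1E
After byte 2 (0x18): reg=0x12
After byte 3 (0x1E): reg=0x24
After byte 4 (0x64): reg=0xC7
After byte 5 (0x8F): reg=0xFF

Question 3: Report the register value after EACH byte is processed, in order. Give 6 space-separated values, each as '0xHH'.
0x1E 0x12 0x24 0xC7 0xFF 0x54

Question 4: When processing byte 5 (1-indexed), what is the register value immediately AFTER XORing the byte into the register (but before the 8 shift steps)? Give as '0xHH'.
Answer: 0x48

Derivation:
Register before byte 5: 0xC7
Byte 5: 0x8F
0xC7 XOR 0x8F = 0x48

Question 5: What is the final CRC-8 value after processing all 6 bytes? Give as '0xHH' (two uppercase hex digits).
Answer: 0x54

Derivation:
After byte 1 (0x1B): reg=0x1E
After byte 2 (0x18): reg=0x12
After byte 3 (0x1E): reg=0x24
After byte 4 (0x64): reg=0xC7
After byte 5 (0x8F): reg=0xFF
After byte 6 (0xE3): reg=0x54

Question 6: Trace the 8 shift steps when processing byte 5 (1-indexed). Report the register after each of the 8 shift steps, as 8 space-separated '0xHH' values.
After byte 1 (0x1B): reg=0x1E
After byte 2 (0x18): reg=0x12
After byte 3 (0x1E): reg=0x24
After byte 4 (0x64): reg=0xC7
Register before byte 5: 0xC7
After XOR with byte 0x8F: 0x48

Answer: 0x90 0x27 0x4E 0x9C 0x3F 0x7E 0xFC 0xFF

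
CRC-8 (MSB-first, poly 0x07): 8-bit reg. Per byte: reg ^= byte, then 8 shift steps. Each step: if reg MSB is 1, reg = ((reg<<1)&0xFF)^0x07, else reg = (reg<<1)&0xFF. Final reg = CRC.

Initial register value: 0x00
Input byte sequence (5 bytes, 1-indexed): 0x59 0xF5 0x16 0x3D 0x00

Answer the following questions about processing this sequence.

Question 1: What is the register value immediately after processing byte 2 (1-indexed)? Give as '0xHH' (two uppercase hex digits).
After byte 1 (0x59): reg=0x88
After byte 2 (0xF5): reg=0x74

Answer: 0x74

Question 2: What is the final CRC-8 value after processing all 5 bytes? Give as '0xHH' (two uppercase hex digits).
After byte 1 (0x59): reg=0x88
After byte 2 (0xF5): reg=0x74
After byte 3 (0x16): reg=0x29
After byte 4 (0x3D): reg=0x6C
After byte 5 (0x00): reg=0x03

Answer: 0x03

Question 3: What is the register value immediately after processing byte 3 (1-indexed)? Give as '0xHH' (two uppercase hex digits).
After byte 1 (0x59): reg=0x88
After byte 2 (0xF5): reg=0x74
After byte 3 (0x16): reg=0x29

Answer: 0x29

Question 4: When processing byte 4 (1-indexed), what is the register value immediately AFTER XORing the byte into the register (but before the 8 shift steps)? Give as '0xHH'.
Register before byte 4: 0x29
Byte 4: 0x3D
0x29 XOR 0x3D = 0x14

Answer: 0x14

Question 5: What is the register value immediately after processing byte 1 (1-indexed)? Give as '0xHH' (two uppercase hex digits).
After byte 1 (0x59): reg=0x88

Answer: 0x88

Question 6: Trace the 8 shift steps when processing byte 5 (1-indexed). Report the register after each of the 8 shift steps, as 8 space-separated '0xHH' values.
After byte 1 (0x59): reg=0x88
After byte 2 (0xF5): reg=0x74
After byte 3 (0x16): reg=0x29
After byte 4 (0x3D): reg=0x6C
Register before byte 5: 0x6C
After XOR with byte 0x00: 0x6C

Answer: 0xD8 0xB7 0x69 0xD2 0xA3 0x41 0x82 0x03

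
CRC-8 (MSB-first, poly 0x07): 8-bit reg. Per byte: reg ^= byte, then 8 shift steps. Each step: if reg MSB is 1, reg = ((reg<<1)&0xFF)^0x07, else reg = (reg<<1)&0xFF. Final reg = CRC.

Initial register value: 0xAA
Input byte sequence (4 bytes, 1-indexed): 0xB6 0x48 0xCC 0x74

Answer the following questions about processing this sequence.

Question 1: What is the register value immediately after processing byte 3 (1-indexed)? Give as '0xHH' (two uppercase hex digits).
After byte 1 (0xB6): reg=0x54
After byte 2 (0x48): reg=0x54
After byte 3 (0xCC): reg=0xC1

Answer: 0xC1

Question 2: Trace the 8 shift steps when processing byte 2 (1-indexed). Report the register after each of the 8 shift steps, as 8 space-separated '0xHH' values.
After byte 1 (0xB6): reg=0x54
Register before byte 2: 0x54
After XOR with byte 0x48: 0x1C

Answer: 0x38 0x70 0xE0 0xC7 0x89 0x15 0x2A 0x54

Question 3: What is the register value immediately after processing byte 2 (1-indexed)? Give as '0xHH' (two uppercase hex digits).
Answer: 0x54

Derivation:
After byte 1 (0xB6): reg=0x54
After byte 2 (0x48): reg=0x54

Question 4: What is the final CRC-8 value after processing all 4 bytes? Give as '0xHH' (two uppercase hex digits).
After byte 1 (0xB6): reg=0x54
After byte 2 (0x48): reg=0x54
After byte 3 (0xCC): reg=0xC1
After byte 4 (0x74): reg=0x02

Answer: 0x02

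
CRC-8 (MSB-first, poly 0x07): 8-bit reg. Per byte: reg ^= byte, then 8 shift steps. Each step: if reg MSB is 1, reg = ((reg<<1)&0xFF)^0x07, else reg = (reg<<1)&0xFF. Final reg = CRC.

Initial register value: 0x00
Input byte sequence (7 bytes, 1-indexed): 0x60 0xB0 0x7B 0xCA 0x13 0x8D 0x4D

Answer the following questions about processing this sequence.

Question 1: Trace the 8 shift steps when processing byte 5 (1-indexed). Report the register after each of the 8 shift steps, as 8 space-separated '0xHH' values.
After byte 1 (0x60): reg=0x27
After byte 2 (0xB0): reg=0xEC
After byte 3 (0x7B): reg=0xEC
After byte 4 (0xCA): reg=0xF2
Register before byte 5: 0xF2
After XOR with byte 0x13: 0xE1

Answer: 0xC5 0x8D 0x1D 0x3A 0x74 0xE8 0xD7 0xA9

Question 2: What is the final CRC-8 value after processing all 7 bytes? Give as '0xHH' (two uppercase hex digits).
After byte 1 (0x60): reg=0x27
After byte 2 (0xB0): reg=0xEC
After byte 3 (0x7B): reg=0xEC
After byte 4 (0xCA): reg=0xF2
After byte 5 (0x13): reg=0xA9
After byte 6 (0x8D): reg=0xFC
After byte 7 (0x4D): reg=0x1E

Answer: 0x1E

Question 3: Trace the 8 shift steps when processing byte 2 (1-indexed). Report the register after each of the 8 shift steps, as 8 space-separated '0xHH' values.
Answer: 0x29 0x52 0xA4 0x4F 0x9E 0x3B 0x76 0xEC

Derivation:
After byte 1 (0x60): reg=0x27
Register before byte 2: 0x27
After XOR with byte 0xB0: 0x97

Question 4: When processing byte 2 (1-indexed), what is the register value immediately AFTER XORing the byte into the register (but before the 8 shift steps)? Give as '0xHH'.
Register before byte 2: 0x27
Byte 2: 0xB0
0x27 XOR 0xB0 = 0x97

Answer: 0x97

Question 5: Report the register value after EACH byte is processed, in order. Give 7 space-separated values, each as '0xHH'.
0x27 0xEC 0xEC 0xF2 0xA9 0xFC 0x1E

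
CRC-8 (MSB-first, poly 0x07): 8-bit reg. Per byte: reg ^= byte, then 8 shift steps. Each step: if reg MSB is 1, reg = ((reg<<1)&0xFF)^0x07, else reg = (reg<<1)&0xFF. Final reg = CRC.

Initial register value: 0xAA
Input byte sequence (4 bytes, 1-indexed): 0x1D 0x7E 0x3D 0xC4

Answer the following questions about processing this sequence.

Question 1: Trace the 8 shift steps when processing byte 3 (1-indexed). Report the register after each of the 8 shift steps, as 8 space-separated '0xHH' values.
After byte 1 (0x1D): reg=0x0C
After byte 2 (0x7E): reg=0x59
Register before byte 3: 0x59
After XOR with byte 0x3D: 0x64

Answer: 0xC8 0x97 0x29 0x52 0xA4 0x4F 0x9E 0x3B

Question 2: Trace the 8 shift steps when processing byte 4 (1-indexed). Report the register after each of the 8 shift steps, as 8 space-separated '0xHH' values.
After byte 1 (0x1D): reg=0x0C
After byte 2 (0x7E): reg=0x59
After byte 3 (0x3D): reg=0x3B
Register before byte 4: 0x3B
After XOR with byte 0xC4: 0xFF

Answer: 0xF9 0xF5 0xED 0xDD 0xBD 0x7D 0xFA 0xF3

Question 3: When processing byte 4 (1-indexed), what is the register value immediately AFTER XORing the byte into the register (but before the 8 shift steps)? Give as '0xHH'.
Register before byte 4: 0x3B
Byte 4: 0xC4
0x3B XOR 0xC4 = 0xFF

Answer: 0xFF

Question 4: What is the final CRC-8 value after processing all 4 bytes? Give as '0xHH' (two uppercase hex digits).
Answer: 0xF3

Derivation:
After byte 1 (0x1D): reg=0x0C
After byte 2 (0x7E): reg=0x59
After byte 3 (0x3D): reg=0x3B
After byte 4 (0xC4): reg=0xF3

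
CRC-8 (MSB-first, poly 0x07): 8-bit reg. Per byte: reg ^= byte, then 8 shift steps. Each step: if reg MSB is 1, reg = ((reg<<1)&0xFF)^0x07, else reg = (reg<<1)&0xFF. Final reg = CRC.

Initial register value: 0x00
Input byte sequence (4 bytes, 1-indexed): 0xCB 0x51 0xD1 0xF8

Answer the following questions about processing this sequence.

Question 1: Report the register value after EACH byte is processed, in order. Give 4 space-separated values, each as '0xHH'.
0x7F 0xCA 0x41 0x26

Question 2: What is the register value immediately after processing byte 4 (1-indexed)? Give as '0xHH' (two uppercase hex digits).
After byte 1 (0xCB): reg=0x7F
After byte 2 (0x51): reg=0xCA
After byte 3 (0xD1): reg=0x41
After byte 4 (0xF8): reg=0x26

Answer: 0x26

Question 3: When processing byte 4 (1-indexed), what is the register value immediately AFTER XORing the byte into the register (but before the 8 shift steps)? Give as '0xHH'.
Register before byte 4: 0x41
Byte 4: 0xF8
0x41 XOR 0xF8 = 0xB9

Answer: 0xB9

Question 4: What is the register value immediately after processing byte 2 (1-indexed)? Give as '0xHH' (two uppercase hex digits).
After byte 1 (0xCB): reg=0x7F
After byte 2 (0x51): reg=0xCA

Answer: 0xCA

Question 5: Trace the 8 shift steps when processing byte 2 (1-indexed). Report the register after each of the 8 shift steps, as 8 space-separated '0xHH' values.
Answer: 0x5C 0xB8 0x77 0xEE 0xDB 0xB1 0x65 0xCA

Derivation:
After byte 1 (0xCB): reg=0x7F
Register before byte 2: 0x7F
After XOR with byte 0x51: 0x2E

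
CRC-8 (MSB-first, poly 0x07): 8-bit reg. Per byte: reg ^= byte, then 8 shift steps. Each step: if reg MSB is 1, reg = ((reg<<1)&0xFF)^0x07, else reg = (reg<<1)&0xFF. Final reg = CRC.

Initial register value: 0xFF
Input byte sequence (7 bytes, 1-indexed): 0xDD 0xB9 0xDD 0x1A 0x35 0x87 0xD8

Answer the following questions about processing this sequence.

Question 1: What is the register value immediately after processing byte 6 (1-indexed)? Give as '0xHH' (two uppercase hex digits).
Answer: 0xE1

Derivation:
After byte 1 (0xDD): reg=0xEE
After byte 2 (0xB9): reg=0xA2
After byte 3 (0xDD): reg=0x7A
After byte 4 (0x1A): reg=0x27
After byte 5 (0x35): reg=0x7E
After byte 6 (0x87): reg=0xE1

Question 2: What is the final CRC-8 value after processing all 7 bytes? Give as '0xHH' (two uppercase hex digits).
Answer: 0xAF

Derivation:
After byte 1 (0xDD): reg=0xEE
After byte 2 (0xB9): reg=0xA2
After byte 3 (0xDD): reg=0x7A
After byte 4 (0x1A): reg=0x27
After byte 5 (0x35): reg=0x7E
After byte 6 (0x87): reg=0xE1
After byte 7 (0xD8): reg=0xAF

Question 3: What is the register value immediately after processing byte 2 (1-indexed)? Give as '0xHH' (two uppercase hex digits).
Answer: 0xA2

Derivation:
After byte 1 (0xDD): reg=0xEE
After byte 2 (0xB9): reg=0xA2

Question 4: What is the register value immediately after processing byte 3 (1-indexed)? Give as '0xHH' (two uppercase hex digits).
After byte 1 (0xDD): reg=0xEE
After byte 2 (0xB9): reg=0xA2
After byte 3 (0xDD): reg=0x7A

Answer: 0x7A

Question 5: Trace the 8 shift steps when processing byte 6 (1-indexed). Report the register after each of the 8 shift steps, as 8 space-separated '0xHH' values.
After byte 1 (0xDD): reg=0xEE
After byte 2 (0xB9): reg=0xA2
After byte 3 (0xDD): reg=0x7A
After byte 4 (0x1A): reg=0x27
After byte 5 (0x35): reg=0x7E
Register before byte 6: 0x7E
After XOR with byte 0x87: 0xF9

Answer: 0xF5 0xED 0xDD 0xBD 0x7D 0xFA 0xF3 0xE1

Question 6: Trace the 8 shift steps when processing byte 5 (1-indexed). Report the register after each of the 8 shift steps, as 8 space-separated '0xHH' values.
Answer: 0x24 0x48 0x90 0x27 0x4E 0x9C 0x3F 0x7E

Derivation:
After byte 1 (0xDD): reg=0xEE
After byte 2 (0xB9): reg=0xA2
After byte 3 (0xDD): reg=0x7A
After byte 4 (0x1A): reg=0x27
Register before byte 5: 0x27
After XOR with byte 0x35: 0x12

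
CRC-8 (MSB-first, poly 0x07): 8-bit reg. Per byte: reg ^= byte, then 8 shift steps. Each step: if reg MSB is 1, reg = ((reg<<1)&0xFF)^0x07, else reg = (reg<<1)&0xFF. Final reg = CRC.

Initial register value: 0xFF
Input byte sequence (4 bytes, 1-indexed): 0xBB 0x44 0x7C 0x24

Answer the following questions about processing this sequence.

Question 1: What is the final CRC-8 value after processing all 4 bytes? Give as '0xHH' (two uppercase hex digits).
After byte 1 (0xBB): reg=0xDB
After byte 2 (0x44): reg=0xD4
After byte 3 (0x7C): reg=0x51
After byte 4 (0x24): reg=0x4C

Answer: 0x4C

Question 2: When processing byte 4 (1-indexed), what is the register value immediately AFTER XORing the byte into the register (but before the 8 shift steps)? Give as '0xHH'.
Answer: 0x75

Derivation:
Register before byte 4: 0x51
Byte 4: 0x24
0x51 XOR 0x24 = 0x75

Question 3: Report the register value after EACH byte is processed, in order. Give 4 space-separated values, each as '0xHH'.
0xDB 0xD4 0x51 0x4C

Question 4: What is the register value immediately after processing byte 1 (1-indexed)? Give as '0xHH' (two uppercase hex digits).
After byte 1 (0xBB): reg=0xDB

Answer: 0xDB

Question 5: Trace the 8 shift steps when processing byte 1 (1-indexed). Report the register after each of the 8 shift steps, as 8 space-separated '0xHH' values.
Answer: 0x88 0x17 0x2E 0x5C 0xB8 0x77 0xEE 0xDB

Derivation:
Register before byte 1: 0xFF
After XOR with byte 0xBB: 0x44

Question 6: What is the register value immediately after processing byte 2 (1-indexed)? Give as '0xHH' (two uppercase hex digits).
After byte 1 (0xBB): reg=0xDB
After byte 2 (0x44): reg=0xD4

Answer: 0xD4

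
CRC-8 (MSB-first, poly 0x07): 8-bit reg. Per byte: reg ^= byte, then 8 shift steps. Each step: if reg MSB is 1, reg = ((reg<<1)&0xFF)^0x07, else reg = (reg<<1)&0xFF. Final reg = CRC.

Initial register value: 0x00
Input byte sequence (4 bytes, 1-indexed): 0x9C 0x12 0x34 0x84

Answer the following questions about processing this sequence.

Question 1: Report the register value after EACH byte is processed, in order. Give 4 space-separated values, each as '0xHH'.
0xDD 0x63 0xA2 0xF2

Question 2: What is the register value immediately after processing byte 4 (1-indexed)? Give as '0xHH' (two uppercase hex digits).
After byte 1 (0x9C): reg=0xDD
After byte 2 (0x12): reg=0x63
After byte 3 (0x34): reg=0xA2
After byte 4 (0x84): reg=0xF2

Answer: 0xF2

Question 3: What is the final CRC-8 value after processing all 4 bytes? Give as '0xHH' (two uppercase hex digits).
After byte 1 (0x9C): reg=0xDD
After byte 2 (0x12): reg=0x63
After byte 3 (0x34): reg=0xA2
After byte 4 (0x84): reg=0xF2

Answer: 0xF2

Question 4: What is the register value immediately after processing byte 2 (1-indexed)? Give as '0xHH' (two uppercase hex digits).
After byte 1 (0x9C): reg=0xDD
After byte 2 (0x12): reg=0x63

Answer: 0x63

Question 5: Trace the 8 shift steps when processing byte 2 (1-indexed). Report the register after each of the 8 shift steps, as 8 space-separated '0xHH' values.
After byte 1 (0x9C): reg=0xDD
Register before byte 2: 0xDD
After XOR with byte 0x12: 0xCF

Answer: 0x99 0x35 0x6A 0xD4 0xAF 0x59 0xB2 0x63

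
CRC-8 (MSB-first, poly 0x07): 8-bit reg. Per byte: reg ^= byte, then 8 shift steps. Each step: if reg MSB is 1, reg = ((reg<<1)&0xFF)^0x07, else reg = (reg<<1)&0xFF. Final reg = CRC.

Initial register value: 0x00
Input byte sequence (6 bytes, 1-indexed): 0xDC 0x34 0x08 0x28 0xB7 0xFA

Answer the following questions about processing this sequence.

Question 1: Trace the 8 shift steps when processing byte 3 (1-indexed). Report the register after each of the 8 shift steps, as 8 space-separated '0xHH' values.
Answer: 0x83 0x01 0x02 0x04 0x08 0x10 0x20 0x40

Derivation:
After byte 1 (0xDC): reg=0x1A
After byte 2 (0x34): reg=0xCA
Register before byte 3: 0xCA
After XOR with byte 0x08: 0xC2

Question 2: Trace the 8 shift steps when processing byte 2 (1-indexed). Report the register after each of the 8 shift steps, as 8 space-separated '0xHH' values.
After byte 1 (0xDC): reg=0x1A
Register before byte 2: 0x1A
After XOR with byte 0x34: 0x2E

Answer: 0x5C 0xB8 0x77 0xEE 0xDB 0xB1 0x65 0xCA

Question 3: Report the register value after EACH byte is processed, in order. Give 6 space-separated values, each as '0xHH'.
0x1A 0xCA 0x40 0x1F 0x51 0x58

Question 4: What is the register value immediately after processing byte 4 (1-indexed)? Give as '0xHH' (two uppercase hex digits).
Answer: 0x1F

Derivation:
After byte 1 (0xDC): reg=0x1A
After byte 2 (0x34): reg=0xCA
After byte 3 (0x08): reg=0x40
After byte 4 (0x28): reg=0x1F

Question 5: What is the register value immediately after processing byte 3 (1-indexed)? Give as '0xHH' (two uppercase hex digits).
After byte 1 (0xDC): reg=0x1A
After byte 2 (0x34): reg=0xCA
After byte 3 (0x08): reg=0x40

Answer: 0x40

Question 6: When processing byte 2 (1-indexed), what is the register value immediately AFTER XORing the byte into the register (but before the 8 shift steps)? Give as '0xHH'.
Register before byte 2: 0x1A
Byte 2: 0x34
0x1A XOR 0x34 = 0x2E

Answer: 0x2E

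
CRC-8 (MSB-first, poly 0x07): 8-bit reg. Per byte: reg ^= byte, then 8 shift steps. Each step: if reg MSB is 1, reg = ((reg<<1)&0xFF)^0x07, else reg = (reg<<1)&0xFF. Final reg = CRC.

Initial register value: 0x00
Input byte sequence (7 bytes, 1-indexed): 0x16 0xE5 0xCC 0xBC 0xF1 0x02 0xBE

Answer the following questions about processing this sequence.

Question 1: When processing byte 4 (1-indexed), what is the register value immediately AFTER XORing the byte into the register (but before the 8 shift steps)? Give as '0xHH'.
Register before byte 4: 0xB7
Byte 4: 0xBC
0xB7 XOR 0xBC = 0x0B

Answer: 0x0B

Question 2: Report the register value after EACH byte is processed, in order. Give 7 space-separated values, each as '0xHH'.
0x62 0x9C 0xB7 0x31 0x4E 0xE3 0x94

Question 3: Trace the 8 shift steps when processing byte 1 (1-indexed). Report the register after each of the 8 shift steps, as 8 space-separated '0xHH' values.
Register before byte 1: 0x00
After XOR with byte 0x16: 0x16

Answer: 0x2C 0x58 0xB0 0x67 0xCE 0x9B 0x31 0x62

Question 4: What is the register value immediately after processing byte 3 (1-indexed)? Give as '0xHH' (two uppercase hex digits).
After byte 1 (0x16): reg=0x62
After byte 2 (0xE5): reg=0x9C
After byte 3 (0xCC): reg=0xB7

Answer: 0xB7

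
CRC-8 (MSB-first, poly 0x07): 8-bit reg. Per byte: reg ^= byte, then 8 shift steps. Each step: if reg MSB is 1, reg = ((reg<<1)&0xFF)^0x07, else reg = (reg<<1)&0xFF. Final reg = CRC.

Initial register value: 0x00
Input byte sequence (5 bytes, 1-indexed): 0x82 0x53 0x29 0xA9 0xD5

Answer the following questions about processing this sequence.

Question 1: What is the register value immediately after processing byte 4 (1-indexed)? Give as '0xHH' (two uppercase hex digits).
After byte 1 (0x82): reg=0x87
After byte 2 (0x53): reg=0x22
After byte 3 (0x29): reg=0x31
After byte 4 (0xA9): reg=0xC1

Answer: 0xC1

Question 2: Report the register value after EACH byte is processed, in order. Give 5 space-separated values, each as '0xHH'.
0x87 0x22 0x31 0xC1 0x6C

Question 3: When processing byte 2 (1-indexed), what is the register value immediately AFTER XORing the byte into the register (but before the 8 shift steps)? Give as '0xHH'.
Answer: 0xD4

Derivation:
Register before byte 2: 0x87
Byte 2: 0x53
0x87 XOR 0x53 = 0xD4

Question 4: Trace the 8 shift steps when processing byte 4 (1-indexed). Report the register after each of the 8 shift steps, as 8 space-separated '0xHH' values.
Answer: 0x37 0x6E 0xDC 0xBF 0x79 0xF2 0xE3 0xC1

Derivation:
After byte 1 (0x82): reg=0x87
After byte 2 (0x53): reg=0x22
After byte 3 (0x29): reg=0x31
Register before byte 4: 0x31
After XOR with byte 0xA9: 0x98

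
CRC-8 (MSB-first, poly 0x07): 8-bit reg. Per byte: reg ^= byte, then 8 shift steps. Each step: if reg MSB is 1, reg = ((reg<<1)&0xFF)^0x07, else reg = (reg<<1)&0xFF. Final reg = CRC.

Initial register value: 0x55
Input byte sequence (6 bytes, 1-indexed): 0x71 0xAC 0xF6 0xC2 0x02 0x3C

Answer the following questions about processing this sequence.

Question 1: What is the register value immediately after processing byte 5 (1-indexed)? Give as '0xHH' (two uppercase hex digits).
After byte 1 (0x71): reg=0xFC
After byte 2 (0xAC): reg=0xB7
After byte 3 (0xF6): reg=0xC0
After byte 4 (0xC2): reg=0x0E
After byte 5 (0x02): reg=0x24

Answer: 0x24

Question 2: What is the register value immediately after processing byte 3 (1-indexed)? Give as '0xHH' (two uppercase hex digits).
After byte 1 (0x71): reg=0xFC
After byte 2 (0xAC): reg=0xB7
After byte 3 (0xF6): reg=0xC0

Answer: 0xC0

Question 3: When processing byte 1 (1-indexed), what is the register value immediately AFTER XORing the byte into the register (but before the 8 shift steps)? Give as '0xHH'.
Register before byte 1: 0x55
Byte 1: 0x71
0x55 XOR 0x71 = 0x24

Answer: 0x24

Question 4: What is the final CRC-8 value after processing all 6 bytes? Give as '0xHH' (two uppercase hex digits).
Answer: 0x48

Derivation:
After byte 1 (0x71): reg=0xFC
After byte 2 (0xAC): reg=0xB7
After byte 3 (0xF6): reg=0xC0
After byte 4 (0xC2): reg=0x0E
After byte 5 (0x02): reg=0x24
After byte 6 (0x3C): reg=0x48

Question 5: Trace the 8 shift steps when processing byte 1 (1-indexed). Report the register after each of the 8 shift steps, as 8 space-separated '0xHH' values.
Register before byte 1: 0x55
After XOR with byte 0x71: 0x24

Answer: 0x48 0x90 0x27 0x4E 0x9C 0x3F 0x7E 0xFC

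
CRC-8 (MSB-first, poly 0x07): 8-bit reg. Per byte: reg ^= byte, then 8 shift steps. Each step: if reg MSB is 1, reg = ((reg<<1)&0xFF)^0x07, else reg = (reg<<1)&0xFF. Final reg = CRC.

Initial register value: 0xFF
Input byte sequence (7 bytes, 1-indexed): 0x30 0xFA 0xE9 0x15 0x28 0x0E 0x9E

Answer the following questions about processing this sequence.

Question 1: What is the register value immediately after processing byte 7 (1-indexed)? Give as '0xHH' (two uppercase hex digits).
After byte 1 (0x30): reg=0x63
After byte 2 (0xFA): reg=0xC6
After byte 3 (0xE9): reg=0xCD
After byte 4 (0x15): reg=0x06
After byte 5 (0x28): reg=0xCA
After byte 6 (0x0E): reg=0x52
After byte 7 (0x9E): reg=0x6A

Answer: 0x6A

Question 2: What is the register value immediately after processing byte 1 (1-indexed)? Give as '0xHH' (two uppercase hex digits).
After byte 1 (0x30): reg=0x63

Answer: 0x63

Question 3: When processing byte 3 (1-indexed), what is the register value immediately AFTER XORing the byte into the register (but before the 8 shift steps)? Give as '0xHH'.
Answer: 0x2F

Derivation:
Register before byte 3: 0xC6
Byte 3: 0xE9
0xC6 XOR 0xE9 = 0x2F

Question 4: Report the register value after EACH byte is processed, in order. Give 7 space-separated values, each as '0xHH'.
0x63 0xC6 0xCD 0x06 0xCA 0x52 0x6A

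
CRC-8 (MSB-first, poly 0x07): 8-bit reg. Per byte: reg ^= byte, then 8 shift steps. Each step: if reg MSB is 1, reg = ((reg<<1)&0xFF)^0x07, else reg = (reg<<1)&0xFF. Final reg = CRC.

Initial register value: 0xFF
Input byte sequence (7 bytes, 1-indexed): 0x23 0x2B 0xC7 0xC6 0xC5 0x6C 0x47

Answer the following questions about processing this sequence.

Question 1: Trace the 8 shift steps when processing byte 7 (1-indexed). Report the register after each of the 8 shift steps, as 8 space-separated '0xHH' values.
Answer: 0xCF 0x99 0x35 0x6A 0xD4 0xAF 0x59 0xB2

Derivation:
After byte 1 (0x23): reg=0x1A
After byte 2 (0x2B): reg=0x97
After byte 3 (0xC7): reg=0xB7
After byte 4 (0xC6): reg=0x50
After byte 5 (0xC5): reg=0xE2
After byte 6 (0x6C): reg=0xA3
Register before byte 7: 0xA3
After XOR with byte 0x47: 0xE4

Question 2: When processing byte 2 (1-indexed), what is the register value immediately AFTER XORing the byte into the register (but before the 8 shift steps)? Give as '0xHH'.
Answer: 0x31

Derivation:
Register before byte 2: 0x1A
Byte 2: 0x2B
0x1A XOR 0x2B = 0x31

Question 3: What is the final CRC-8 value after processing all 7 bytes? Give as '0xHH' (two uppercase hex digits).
Answer: 0xB2

Derivation:
After byte 1 (0x23): reg=0x1A
After byte 2 (0x2B): reg=0x97
After byte 3 (0xC7): reg=0xB7
After byte 4 (0xC6): reg=0x50
After byte 5 (0xC5): reg=0xE2
After byte 6 (0x6C): reg=0xA3
After byte 7 (0x47): reg=0xB2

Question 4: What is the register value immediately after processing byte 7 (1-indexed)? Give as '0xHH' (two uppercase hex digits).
After byte 1 (0x23): reg=0x1A
After byte 2 (0x2B): reg=0x97
After byte 3 (0xC7): reg=0xB7
After byte 4 (0xC6): reg=0x50
After byte 5 (0xC5): reg=0xE2
After byte 6 (0x6C): reg=0xA3
After byte 7 (0x47): reg=0xB2

Answer: 0xB2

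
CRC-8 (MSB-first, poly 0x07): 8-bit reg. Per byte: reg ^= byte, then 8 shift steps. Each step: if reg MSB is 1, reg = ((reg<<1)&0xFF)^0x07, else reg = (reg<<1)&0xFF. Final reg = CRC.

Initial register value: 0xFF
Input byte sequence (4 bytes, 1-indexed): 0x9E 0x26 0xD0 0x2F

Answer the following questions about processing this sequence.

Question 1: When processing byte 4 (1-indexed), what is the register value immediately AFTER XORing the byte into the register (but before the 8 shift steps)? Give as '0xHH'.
Register before byte 4: 0x40
Byte 4: 0x2F
0x40 XOR 0x2F = 0x6F

Answer: 0x6F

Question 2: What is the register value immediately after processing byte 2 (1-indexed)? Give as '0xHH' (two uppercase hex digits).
Answer: 0x12

Derivation:
After byte 1 (0x9E): reg=0x20
After byte 2 (0x26): reg=0x12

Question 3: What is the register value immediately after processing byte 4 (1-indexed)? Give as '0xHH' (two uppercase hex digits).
Answer: 0x0A

Derivation:
After byte 1 (0x9E): reg=0x20
After byte 2 (0x26): reg=0x12
After byte 3 (0xD0): reg=0x40
After byte 4 (0x2F): reg=0x0A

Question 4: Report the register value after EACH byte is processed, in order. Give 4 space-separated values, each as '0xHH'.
0x20 0x12 0x40 0x0A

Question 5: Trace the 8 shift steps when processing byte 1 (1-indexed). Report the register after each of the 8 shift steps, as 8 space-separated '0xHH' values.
Answer: 0xC2 0x83 0x01 0x02 0x04 0x08 0x10 0x20

Derivation:
Register before byte 1: 0xFF
After XOR with byte 0x9E: 0x61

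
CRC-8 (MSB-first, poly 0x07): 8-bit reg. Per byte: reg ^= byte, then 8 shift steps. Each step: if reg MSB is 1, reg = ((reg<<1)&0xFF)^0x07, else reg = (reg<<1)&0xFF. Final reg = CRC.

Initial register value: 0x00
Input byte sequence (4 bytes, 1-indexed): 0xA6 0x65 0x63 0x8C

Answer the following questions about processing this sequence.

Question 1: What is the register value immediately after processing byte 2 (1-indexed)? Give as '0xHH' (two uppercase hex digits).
Answer: 0x5A

Derivation:
After byte 1 (0xA6): reg=0x7B
After byte 2 (0x65): reg=0x5A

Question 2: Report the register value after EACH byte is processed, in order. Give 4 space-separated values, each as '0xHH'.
0x7B 0x5A 0xAF 0xE9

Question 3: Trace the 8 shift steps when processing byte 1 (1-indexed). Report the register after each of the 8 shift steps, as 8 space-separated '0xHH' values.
Answer: 0x4B 0x96 0x2B 0x56 0xAC 0x5F 0xBE 0x7B

Derivation:
Register before byte 1: 0x00
After XOR with byte 0xA6: 0xA6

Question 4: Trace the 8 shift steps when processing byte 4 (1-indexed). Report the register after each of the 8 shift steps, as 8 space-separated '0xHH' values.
Answer: 0x46 0x8C 0x1F 0x3E 0x7C 0xF8 0xF7 0xE9

Derivation:
After byte 1 (0xA6): reg=0x7B
After byte 2 (0x65): reg=0x5A
After byte 3 (0x63): reg=0xAF
Register before byte 4: 0xAF
After XOR with byte 0x8C: 0x23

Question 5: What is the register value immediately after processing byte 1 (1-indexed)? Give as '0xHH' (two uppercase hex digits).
Answer: 0x7B

Derivation:
After byte 1 (0xA6): reg=0x7B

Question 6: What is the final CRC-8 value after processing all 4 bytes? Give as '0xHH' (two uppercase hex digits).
Answer: 0xE9

Derivation:
After byte 1 (0xA6): reg=0x7B
After byte 2 (0x65): reg=0x5A
After byte 3 (0x63): reg=0xAF
After byte 4 (0x8C): reg=0xE9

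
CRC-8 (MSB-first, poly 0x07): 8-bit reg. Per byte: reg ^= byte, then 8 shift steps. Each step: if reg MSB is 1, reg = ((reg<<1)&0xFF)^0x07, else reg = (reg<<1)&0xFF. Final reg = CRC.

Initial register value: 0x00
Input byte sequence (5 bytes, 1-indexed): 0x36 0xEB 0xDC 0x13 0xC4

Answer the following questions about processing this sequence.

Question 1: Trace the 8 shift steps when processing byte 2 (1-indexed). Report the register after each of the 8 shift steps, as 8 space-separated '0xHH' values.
After byte 1 (0x36): reg=0x82
Register before byte 2: 0x82
After XOR with byte 0xEB: 0x69

Answer: 0xD2 0xA3 0x41 0x82 0x03 0x06 0x0C 0x18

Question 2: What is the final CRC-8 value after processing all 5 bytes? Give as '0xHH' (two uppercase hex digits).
Answer: 0x1C

Derivation:
After byte 1 (0x36): reg=0x82
After byte 2 (0xEB): reg=0x18
After byte 3 (0xDC): reg=0x52
After byte 4 (0x13): reg=0xC0
After byte 5 (0xC4): reg=0x1C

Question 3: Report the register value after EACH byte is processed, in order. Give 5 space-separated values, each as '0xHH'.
0x82 0x18 0x52 0xC0 0x1C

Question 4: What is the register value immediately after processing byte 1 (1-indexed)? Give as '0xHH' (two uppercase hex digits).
After byte 1 (0x36): reg=0x82

Answer: 0x82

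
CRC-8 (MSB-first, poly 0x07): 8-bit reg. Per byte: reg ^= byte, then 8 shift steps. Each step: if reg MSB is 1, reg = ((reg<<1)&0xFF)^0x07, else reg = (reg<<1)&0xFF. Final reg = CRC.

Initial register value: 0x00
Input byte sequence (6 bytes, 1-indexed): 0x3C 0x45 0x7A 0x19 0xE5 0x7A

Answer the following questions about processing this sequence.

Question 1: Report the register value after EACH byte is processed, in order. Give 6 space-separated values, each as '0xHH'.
0xB4 0xD9 0x60 0x68 0xAA 0x3E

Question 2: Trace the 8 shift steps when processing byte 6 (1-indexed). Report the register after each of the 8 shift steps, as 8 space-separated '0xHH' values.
After byte 1 (0x3C): reg=0xB4
After byte 2 (0x45): reg=0xD9
After byte 3 (0x7A): reg=0x60
After byte 4 (0x19): reg=0x68
After byte 5 (0xE5): reg=0xAA
Register before byte 6: 0xAA
After XOR with byte 0x7A: 0xD0

Answer: 0xA7 0x49 0x92 0x23 0x46 0x8C 0x1F 0x3E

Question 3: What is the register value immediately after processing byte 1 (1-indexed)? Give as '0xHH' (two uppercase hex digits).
After byte 1 (0x3C): reg=0xB4

Answer: 0xB4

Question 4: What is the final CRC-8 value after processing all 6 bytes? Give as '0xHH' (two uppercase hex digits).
After byte 1 (0x3C): reg=0xB4
After byte 2 (0x45): reg=0xD9
After byte 3 (0x7A): reg=0x60
After byte 4 (0x19): reg=0x68
After byte 5 (0xE5): reg=0xAA
After byte 6 (0x7A): reg=0x3E

Answer: 0x3E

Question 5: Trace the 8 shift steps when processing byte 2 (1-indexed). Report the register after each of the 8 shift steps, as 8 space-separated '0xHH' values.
After byte 1 (0x3C): reg=0xB4
Register before byte 2: 0xB4
After XOR with byte 0x45: 0xF1

Answer: 0xE5 0xCD 0x9D 0x3D 0x7A 0xF4 0xEF 0xD9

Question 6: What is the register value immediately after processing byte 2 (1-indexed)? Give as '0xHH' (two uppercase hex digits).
After byte 1 (0x3C): reg=0xB4
After byte 2 (0x45): reg=0xD9

Answer: 0xD9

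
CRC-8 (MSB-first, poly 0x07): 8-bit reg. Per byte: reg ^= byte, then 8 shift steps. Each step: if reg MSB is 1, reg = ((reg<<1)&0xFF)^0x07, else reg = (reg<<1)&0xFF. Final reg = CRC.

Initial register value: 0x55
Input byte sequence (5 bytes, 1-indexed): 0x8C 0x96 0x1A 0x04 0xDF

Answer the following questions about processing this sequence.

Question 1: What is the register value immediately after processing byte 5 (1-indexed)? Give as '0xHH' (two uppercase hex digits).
Answer: 0x56

Derivation:
After byte 1 (0x8C): reg=0x01
After byte 2 (0x96): reg=0xEC
After byte 3 (0x1A): reg=0xCC
After byte 4 (0x04): reg=0x76
After byte 5 (0xDF): reg=0x56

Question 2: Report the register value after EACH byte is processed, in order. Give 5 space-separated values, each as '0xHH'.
0x01 0xEC 0xCC 0x76 0x56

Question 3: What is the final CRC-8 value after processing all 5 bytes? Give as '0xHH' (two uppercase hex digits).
Answer: 0x56

Derivation:
After byte 1 (0x8C): reg=0x01
After byte 2 (0x96): reg=0xEC
After byte 3 (0x1A): reg=0xCC
After byte 4 (0x04): reg=0x76
After byte 5 (0xDF): reg=0x56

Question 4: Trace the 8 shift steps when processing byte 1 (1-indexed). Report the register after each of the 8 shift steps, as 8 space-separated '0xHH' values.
Register before byte 1: 0x55
After XOR with byte 0x8C: 0xD9

Answer: 0xB5 0x6D 0xDA 0xB3 0x61 0xC2 0x83 0x01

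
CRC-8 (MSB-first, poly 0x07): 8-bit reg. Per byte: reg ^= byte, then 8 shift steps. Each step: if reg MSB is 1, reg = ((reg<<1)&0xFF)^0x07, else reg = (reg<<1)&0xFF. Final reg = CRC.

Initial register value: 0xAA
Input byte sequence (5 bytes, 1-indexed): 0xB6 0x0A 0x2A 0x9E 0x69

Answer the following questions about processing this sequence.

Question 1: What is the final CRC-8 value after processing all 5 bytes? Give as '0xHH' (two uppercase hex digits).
Answer: 0xD3

Derivation:
After byte 1 (0xB6): reg=0x54
After byte 2 (0x0A): reg=0x9D
After byte 3 (0x2A): reg=0x0C
After byte 4 (0x9E): reg=0xF7
After byte 5 (0x69): reg=0xD3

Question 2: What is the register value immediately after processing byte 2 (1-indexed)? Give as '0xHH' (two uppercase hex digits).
After byte 1 (0xB6): reg=0x54
After byte 2 (0x0A): reg=0x9D

Answer: 0x9D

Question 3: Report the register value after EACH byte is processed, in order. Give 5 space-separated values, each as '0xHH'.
0x54 0x9D 0x0C 0xF7 0xD3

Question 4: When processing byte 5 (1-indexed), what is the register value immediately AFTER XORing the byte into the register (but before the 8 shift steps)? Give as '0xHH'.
Register before byte 5: 0xF7
Byte 5: 0x69
0xF7 XOR 0x69 = 0x9E

Answer: 0x9E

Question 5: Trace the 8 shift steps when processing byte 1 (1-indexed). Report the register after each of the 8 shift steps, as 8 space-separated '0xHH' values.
Answer: 0x38 0x70 0xE0 0xC7 0x89 0x15 0x2A 0x54

Derivation:
Register before byte 1: 0xAA
After XOR with byte 0xB6: 0x1C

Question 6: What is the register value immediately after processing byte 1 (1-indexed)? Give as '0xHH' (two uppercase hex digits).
Answer: 0x54

Derivation:
After byte 1 (0xB6): reg=0x54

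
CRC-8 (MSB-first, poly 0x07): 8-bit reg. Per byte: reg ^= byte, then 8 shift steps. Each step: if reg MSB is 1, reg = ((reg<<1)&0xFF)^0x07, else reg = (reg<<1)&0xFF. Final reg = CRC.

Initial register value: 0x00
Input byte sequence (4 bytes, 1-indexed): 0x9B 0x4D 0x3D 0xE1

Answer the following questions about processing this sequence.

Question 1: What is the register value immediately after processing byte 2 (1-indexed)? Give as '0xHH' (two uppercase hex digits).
Answer: 0x92

Derivation:
After byte 1 (0x9B): reg=0xC8
After byte 2 (0x4D): reg=0x92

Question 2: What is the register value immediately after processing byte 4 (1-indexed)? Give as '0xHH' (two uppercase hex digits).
After byte 1 (0x9B): reg=0xC8
After byte 2 (0x4D): reg=0x92
After byte 3 (0x3D): reg=0x44
After byte 4 (0xE1): reg=0x72

Answer: 0x72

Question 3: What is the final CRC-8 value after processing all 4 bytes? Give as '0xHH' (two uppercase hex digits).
Answer: 0x72

Derivation:
After byte 1 (0x9B): reg=0xC8
After byte 2 (0x4D): reg=0x92
After byte 3 (0x3D): reg=0x44
After byte 4 (0xE1): reg=0x72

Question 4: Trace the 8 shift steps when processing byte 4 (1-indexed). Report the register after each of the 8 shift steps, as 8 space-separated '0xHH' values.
After byte 1 (0x9B): reg=0xC8
After byte 2 (0x4D): reg=0x92
After byte 3 (0x3D): reg=0x44
Register before byte 4: 0x44
After XOR with byte 0xE1: 0xA5

Answer: 0x4D 0x9A 0x33 0x66 0xCC 0x9F 0x39 0x72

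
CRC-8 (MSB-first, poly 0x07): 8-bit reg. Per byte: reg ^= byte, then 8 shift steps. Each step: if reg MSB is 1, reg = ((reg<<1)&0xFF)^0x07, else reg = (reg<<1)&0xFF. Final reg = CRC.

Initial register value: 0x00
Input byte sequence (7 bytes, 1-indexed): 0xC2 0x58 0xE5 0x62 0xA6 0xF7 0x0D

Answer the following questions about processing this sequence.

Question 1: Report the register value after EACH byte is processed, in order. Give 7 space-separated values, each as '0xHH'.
0x40 0x48 0x4A 0xD8 0x7D 0xBF 0x17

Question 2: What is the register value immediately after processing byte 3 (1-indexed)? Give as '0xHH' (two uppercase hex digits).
After byte 1 (0xC2): reg=0x40
After byte 2 (0x58): reg=0x48
After byte 3 (0xE5): reg=0x4A

Answer: 0x4A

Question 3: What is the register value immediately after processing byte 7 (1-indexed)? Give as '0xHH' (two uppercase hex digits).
Answer: 0x17

Derivation:
After byte 1 (0xC2): reg=0x40
After byte 2 (0x58): reg=0x48
After byte 3 (0xE5): reg=0x4A
After byte 4 (0x62): reg=0xD8
After byte 5 (0xA6): reg=0x7D
After byte 6 (0xF7): reg=0xBF
After byte 7 (0x0D): reg=0x17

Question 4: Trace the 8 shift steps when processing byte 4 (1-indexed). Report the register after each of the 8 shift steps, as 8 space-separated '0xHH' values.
Answer: 0x50 0xA0 0x47 0x8E 0x1B 0x36 0x6C 0xD8

Derivation:
After byte 1 (0xC2): reg=0x40
After byte 2 (0x58): reg=0x48
After byte 3 (0xE5): reg=0x4A
Register before byte 4: 0x4A
After XOR with byte 0x62: 0x28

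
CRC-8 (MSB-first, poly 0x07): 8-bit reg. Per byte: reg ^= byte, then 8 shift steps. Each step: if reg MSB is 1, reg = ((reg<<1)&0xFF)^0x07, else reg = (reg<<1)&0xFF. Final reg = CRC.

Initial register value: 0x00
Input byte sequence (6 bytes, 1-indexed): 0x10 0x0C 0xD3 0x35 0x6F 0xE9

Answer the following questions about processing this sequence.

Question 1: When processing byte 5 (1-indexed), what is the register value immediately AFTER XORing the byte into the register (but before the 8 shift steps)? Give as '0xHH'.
Answer: 0xFC

Derivation:
Register before byte 5: 0x93
Byte 5: 0x6F
0x93 XOR 0x6F = 0xFC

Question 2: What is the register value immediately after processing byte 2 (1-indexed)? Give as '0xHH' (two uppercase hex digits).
Answer: 0x73

Derivation:
After byte 1 (0x10): reg=0x70
After byte 2 (0x0C): reg=0x73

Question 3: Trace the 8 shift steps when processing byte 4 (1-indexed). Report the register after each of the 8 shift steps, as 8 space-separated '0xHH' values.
Answer: 0xB8 0x77 0xEE 0xDB 0xB1 0x65 0xCA 0x93

Derivation:
After byte 1 (0x10): reg=0x70
After byte 2 (0x0C): reg=0x73
After byte 3 (0xD3): reg=0x69
Register before byte 4: 0x69
After XOR with byte 0x35: 0x5C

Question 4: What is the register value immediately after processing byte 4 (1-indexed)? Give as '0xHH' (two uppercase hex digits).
After byte 1 (0x10): reg=0x70
After byte 2 (0x0C): reg=0x73
After byte 3 (0xD3): reg=0x69
After byte 4 (0x35): reg=0x93

Answer: 0x93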